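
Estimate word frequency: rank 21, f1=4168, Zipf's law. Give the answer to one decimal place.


Zipf's law: f(r) = f(1) / r
f(1) = 4168
f(21) = 4168 / 21
= 198.5 occurrences


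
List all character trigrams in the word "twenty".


Word: "twenty" (length 6)
Number of trigrams = 6 - 3 + 1 = 4
  Position 0: "twe"
  Position 1: "wen"
  Position 2: "ent"
  Position 3: "nty"
Trigrams = "twe", "wen", "ent", "nty"


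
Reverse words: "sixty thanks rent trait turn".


Original: "sixty thanks rent trait turn"
Words (1..n): sixty | thanks | rent | trait | turn
Reversed (n..1): turn | trait | rent | thanks | sixty
Result = "turn trait rent thanks sixty"


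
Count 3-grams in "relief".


Word: "relief" (length 6)
Number of 3-grams = length - 3 + 1 = 6 - 3 + 1
= 4


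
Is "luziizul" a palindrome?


Word: "luziizul"
Reversed: "luziizul"
Forward == Backward? luziizul == luziizul
Palindrome = Yes


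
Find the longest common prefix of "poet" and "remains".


Word 1: "poet"
Word 2: "remains"
Comparing from start:
  Pos 0: 'p' != 'r' (stop)
LCP = "" (length 0)


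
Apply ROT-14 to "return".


Word: "return"
Shift: 14
Each letter → (letter + shift) mod 26:
  'r' (17) + 14 = 5 → 'f'
  'e' (4) + 14 = 18 → 's'
  't' (19) + 14 = 7 → 'h'
  'u' (20) + 14 = 8 → 'i'
  'r' (17) + 14 = 5 → 'f'
  'n' (13) + 14 = 1 → 'b'
Result = "fshifb"


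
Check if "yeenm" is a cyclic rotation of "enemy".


Word: "enemy", Candidate: "yeenm"
Method: check if candidate is substring of word+word
"enemyenemy" contains "yeenm"? No
Is rotation = No


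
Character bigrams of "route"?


Word: "route" (length 5)
Number of bigrams = 5 - 2 + 1 = 4
  Position 0: "ro"
  Position 1: "ou"
  Position 2: "ut"
  Position 3: "te"
Bigrams = "ro", "ou", "ut", "te"


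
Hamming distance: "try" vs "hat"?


Comparing character by character (same length = 3):
  Pos 0: 't' vs 'h' !=
  Pos 1: 'r' vs 'a' !=
  Pos 2: 'y' vs 't' !=
Hamming distance = 3


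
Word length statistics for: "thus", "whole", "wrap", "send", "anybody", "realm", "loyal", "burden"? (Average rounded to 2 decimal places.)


Lengths: "thus"=4, "whole"=5, "wrap"=4, "send"=4, "anybody"=7, "realm"=5, "loyal"=5, "burden"=6
Sum = 40, Count = 8
Average = 40/8 = 5.00
= avg=5.00, min=4, max=7


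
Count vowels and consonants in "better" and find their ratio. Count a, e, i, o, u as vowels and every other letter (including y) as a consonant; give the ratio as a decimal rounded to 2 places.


Word: "better"
Vowels (a,e,i,o,u): 2
Consonants: 4
Ratio = 2/4
= 0.50


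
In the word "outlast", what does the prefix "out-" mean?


Prefix: out-
As in: outlast -> out- + last
Meaning = surpass


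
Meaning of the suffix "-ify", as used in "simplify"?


Suffix: -ify
Example: simplify = simple + -ify, with a spelling change
Meaning = to make


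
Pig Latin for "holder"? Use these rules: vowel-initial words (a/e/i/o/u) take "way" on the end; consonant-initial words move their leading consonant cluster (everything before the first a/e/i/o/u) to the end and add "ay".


Word: "holder"
Starts with consonant(s) → move to end, add 'ay'
Consonant cluster: "h"
Pig Latin = "olderhay"


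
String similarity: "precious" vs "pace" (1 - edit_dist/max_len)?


Word 1: "precious" (length 8)
Word 2: "pace" (length 4)
One optimal edit sequence:
  1. keep 'p'
  2. delete 'r'  (+1)
  3. substitute 'e' -> 'a'  (+1)
  4. keep 'c'
  5. delete 'i'  (+1)
  6. delete 'o'  (+1)
  7. delete 'u'  (+1)
  8. substitute 's' -> 'e'  (+1)
Edit distance = 6
Max length = max(8, 4) = 8
Similarity = 1 - 6/8
= 0.2500


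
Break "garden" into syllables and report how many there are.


Word: "garden"
Syllable breakdown: gar · den
Counting: 2 parts
= 2 syllables


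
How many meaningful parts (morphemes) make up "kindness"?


Word: "kindness"
Morphemes: kind / -ness
Each morpheme carries meaning
= 2 morphemes


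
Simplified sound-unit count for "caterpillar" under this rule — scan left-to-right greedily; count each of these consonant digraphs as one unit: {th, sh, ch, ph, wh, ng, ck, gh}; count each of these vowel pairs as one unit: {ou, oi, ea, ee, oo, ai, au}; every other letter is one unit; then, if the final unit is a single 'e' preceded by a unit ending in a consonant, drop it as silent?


Word: "caterpillar" (11 letters)
Left-to-right scan:
  1. 'c' (letter)
  2. 'a' (letter)
  3. 't' (letter)
  4. 'e' (letter)
  5. 'r' (letter)
  6. 'p' (letter)
  7. 'i' (letter)
  8. 'l' (letter)
  9. 'l' (letter)
  10. 'a' (letter)
  11. 'r' (letter)
Units from scan: 11
Sound units = 11 units


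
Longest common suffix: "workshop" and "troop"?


Word 1: "workshop"
Word 2: "troop"
Comparing from end:
  Pos -1: 'p' == 'p'
  Pos -2: 'o' == 'o'
  Pos -3: 'h' != 'o' (stop)
LCS = "op" (length 2)


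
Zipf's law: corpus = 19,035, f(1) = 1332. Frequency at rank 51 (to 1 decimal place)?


Zipf's law: f(r) = f(1) / r
f(1) = 1332
f(51) = 1332 / 51
= 26.1 occurrences


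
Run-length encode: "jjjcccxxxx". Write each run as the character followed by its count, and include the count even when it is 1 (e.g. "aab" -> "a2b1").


String: "jjjcccxxxx"
Scanning for consecutive runs:
  'j' x 3
  'c' x 3
  'x' x 4
RLE = "j3c3x4"


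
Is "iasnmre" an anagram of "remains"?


Word 1: "remains" → sorted: aeimnrs
Word 2: "iasnmre" → sorted: aeimnrs
Same letters? aeimnrs == aeimnrs
Anagram = Yes


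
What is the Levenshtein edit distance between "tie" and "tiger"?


Word 1: "tie" (length 3)
Word 2: "tiger" (length 5)
One optimal edit sequence (insert/delete/substitute each cost 1):
  1. keep 't'
  2. keep 'i'
  3. insert 'g'  (+1)
  4. keep 'e'
  5. insert 'r'  (+1)
Total edit operations: 2
Edit distance = 2


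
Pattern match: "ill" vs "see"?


Pattern of "ill": [0, 1, 1]
Pattern of "see": [0, 1, 1]
Patterns match
Same pattern = Yes


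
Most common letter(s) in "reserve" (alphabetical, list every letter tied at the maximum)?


Word: "reserve"
Letter counts:
  'e': 3
  'r': 2
  's': 1
  'v': 1
Maximum count = 3
Most frequent = 'e' (3 times each)


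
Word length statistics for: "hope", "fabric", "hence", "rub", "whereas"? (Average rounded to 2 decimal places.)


Lengths: "hope"=4, "fabric"=6, "hence"=5, "rub"=3, "whereas"=7
Sum = 25, Count = 5
Average = 25/5 = 5.00
= avg=5.00, min=3, max=7


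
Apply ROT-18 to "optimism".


Word: "optimism"
Shift: 18
Each letter → (letter + shift) mod 26:
  'o' (14) + 18 = 6 → 'g'
  'p' (15) + 18 = 7 → 'h'
  't' (19) + 18 = 11 → 'l'
  'i' (8) + 18 = 0 → 'a'
  'm' (12) + 18 = 4 → 'e'
  'i' (8) + 18 = 0 → 'a'
  's' (18) + 18 = 10 → 'k'
  'm' (12) + 18 = 4 → 'e'
Result = "ghlaeake"


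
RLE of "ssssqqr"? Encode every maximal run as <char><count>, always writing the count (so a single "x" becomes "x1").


String: "ssssqqr"
Scanning for consecutive runs:
  's' x 4
  'q' x 2
  'r' x 1
RLE = "s4q2r1"


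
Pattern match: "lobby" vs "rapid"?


Pattern of "lobby": [0, 1, 2, 2, 3]
Pattern of "rapid": [0, 1, 2, 3, 4]
Patterns do not match
Same pattern = No


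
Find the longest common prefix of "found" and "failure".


Word 1: "found"
Word 2: "failure"
Comparing from start:
  Pos 0: 'f' == 'f'
  Pos 1: 'o' != 'a' (stop)
LCP = "f" (length 1)


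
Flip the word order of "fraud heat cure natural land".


Original: "fraud heat cure natural land"
Words (1..n): fraud | heat | cure | natural | land
Reversed (n..1): land | natural | cure | heat | fraud
Result = "land natural cure heat fraud"


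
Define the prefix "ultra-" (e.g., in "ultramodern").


Prefix: ultra-
Example: ultramodern (ultra- + modern)
Meaning = beyond


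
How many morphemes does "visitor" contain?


Word: "visitor"
Morphemes: visit / -or
Each morpheme carries meaning
= 2 morphemes


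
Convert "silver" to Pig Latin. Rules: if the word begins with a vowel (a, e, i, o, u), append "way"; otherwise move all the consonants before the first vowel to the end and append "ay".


Word: "silver"
Starts with consonant(s) → move to end, add 'ay'
Consonant cluster: "s"
Pig Latin = "ilversay"


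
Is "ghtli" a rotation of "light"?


Word: "light", Candidate: "ghtli"
Method: check if candidate is substring of word+word
"lightlight" contains "ghtli"? Yes
Is rotation = Yes


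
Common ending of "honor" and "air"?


Word 1: "honor"
Word 2: "air"
Comparing from end:
  Pos -1: 'r' == 'r'
  Pos -2: 'o' != 'i' (stop)
LCS = "r" (length 1)


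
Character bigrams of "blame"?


Word: "blame" (length 5)
Number of bigrams = 5 - 2 + 1 = 4
  Position 0: "bl"
  Position 1: "la"
  Position 2: "am"
  Position 3: "me"
Bigrams = "bl", "la", "am", "me"


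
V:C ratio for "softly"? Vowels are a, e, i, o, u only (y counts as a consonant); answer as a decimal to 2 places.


Word: "softly"
Vowels (a,e,i,o,u): 1
Consonants: 5
Ratio = 1/5
= 0.20


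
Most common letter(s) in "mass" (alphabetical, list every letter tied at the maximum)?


Word: "mass"
Letter counts:
  'a': 1
  'm': 1
  's': 2
Maximum count = 2
Most frequent = 's' (2 times each)


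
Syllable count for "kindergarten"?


Word: "kindergarten"
Syllable breakdown: kin / der / gar / ten
Counting: 4 parts
= 4 syllables


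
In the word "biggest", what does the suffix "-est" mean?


Suffix: -est
Example: biggest (big + -est, with a spelling change)
Meaning = most


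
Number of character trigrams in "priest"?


Word: "priest" (length 6)
Number of 3-grams = length - 3 + 1 = 6 - 3 + 1
= 4


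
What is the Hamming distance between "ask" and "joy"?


Comparing character by character (same length = 3):
  Pos 0: 'a' vs 'j' !=
  Pos 1: 's' vs 'o' !=
  Pos 2: 'k' vs 'y' !=
Hamming distance = 3


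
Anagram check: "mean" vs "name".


Word 1: "mean" → sorted: aemn
Word 2: "name" → sorted: aemn
Same letters? aemn == aemn
Anagram = Yes


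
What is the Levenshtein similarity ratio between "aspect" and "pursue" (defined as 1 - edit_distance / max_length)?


Word 1: "aspect" (length 6)
Word 2: "pursue" (length 6)
One optimal edit sequence:
  1. substitute 'a' -> 'p'  (+1)
  2. substitute 's' -> 'u'  (+1)
  3. substitute 'p' -> 'r'  (+1)
  4. substitute 'e' -> 's'  (+1)
  5. substitute 'c' -> 'u'  (+1)
  6. substitute 't' -> 'e'  (+1)
Edit distance = 6
Max length = max(6, 6) = 6
Similarity = 1 - 6/6
= 0.0000


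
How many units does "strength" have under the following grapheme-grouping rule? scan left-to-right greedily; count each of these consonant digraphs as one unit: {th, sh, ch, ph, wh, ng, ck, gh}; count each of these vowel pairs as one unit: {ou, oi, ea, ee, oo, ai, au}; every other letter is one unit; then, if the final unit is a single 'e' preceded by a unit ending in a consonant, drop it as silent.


Word: "strength" (8 letters)
Left-to-right scan:
  (1) 's' (letter)
  (2) 't' (letter)
  (3) 'r' (letter)
  (4) 'e' (letter)
  (5) 'ng' (digraph)
  (6) 'th' (digraph)
Units from scan: 6
Sound units = 6 units


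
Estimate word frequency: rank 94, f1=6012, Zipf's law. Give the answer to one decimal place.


Zipf's law: f(r) = f(1) / r
f(1) = 6012
f(94) = 6012 / 94
= 64.0 occurrences


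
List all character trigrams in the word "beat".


Word: "beat" (length 4)
Number of trigrams = 4 - 3 + 1 = 2
  Position 0: "bea"
  Position 1: "eat"
Trigrams = "bea", "eat"


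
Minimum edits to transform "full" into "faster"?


Word 1: "full" (length 4)
Word 2: "faster" (length 6)
One optimal edit sequence (insert/delete/substitute each cost 1):
  1. keep 'f'
  2. insert 'a'  (+1)
  3. insert 's'  (+1)
  4. substitute 'u' -> 't'  (+1)
  5. substitute 'l' -> 'e'  (+1)
  6. substitute 'l' -> 'r'  (+1)
Total edit operations: 5
Edit distance = 5


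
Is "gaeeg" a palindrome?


Word: "gaeeg"
Reversed: "geeag"
Forward == Backward? gaeeg != geeag
Palindrome = No


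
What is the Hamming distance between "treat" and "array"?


Comparing character by character (same length = 5):
  Pos 0: 't' vs 'a' !=
  Pos 1: 'r' vs 'r' =
  Pos 2: 'e' vs 'r' !=
  Pos 3: 'a' vs 'a' =
  Pos 4: 't' vs 'y' !=
Hamming distance = 3


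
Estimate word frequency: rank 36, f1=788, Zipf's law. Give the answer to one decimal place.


Zipf's law: f(r) = f(1) / r
f(1) = 788
f(36) = 788 / 36
= 21.9 occurrences


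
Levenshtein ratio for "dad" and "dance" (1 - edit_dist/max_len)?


Word 1: "dad" (length 3)
Word 2: "dance" (length 5)
One optimal edit sequence:
  1. keep 'd'
  2. keep 'a'
  3. insert 'n'  (+1)
  4. insert 'c'  (+1)
  5. substitute 'd' -> 'e'  (+1)
Edit distance = 3
Max length = max(3, 5) = 5
Similarity = 1 - 3/5
= 0.4000


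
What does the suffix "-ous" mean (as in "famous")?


Suffix: -ous
Example: famous (fame + -ous, with a spelling change)
Meaning = having quality of


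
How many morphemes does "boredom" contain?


Word: "boredom"
Morphemes: bore / -dom
Each morpheme carries meaning
= 2 morphemes


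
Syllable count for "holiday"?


Word: "holiday"
Syllable breakdown: hol / i / day
Counting: 3 parts
= 3 syllables


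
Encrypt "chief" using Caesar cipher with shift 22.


Word: "chief"
Shift: 22
Each letter → (letter + shift) mod 26:
  'c' (2) + 22 = 24 → 'y'
  'h' (7) + 22 = 3 → 'd'
  'i' (8) + 22 = 4 → 'e'
  'e' (4) + 22 = 0 → 'a'
  'f' (5) + 22 = 1 → 'b'
Result = "ydeab"


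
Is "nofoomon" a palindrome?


Word: "nofoomon"
Reversed: "nomoofon"
Forward == Backward? nofoomon != nomoofon
Palindrome = No


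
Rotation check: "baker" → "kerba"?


Word: "baker", Candidate: "kerba"
Method: check if candidate is substring of word+word
"bakerbaker" contains "kerba"? Yes
Is rotation = Yes


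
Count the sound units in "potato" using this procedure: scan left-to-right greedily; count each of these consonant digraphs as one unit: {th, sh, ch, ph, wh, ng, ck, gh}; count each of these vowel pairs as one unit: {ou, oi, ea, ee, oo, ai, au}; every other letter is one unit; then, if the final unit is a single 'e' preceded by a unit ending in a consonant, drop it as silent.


Word: "potato" (6 letters)
Left-to-right scan:
  [1] 'p' (letter)
  [2] 'o' (letter)
  [3] 't' (letter)
  [4] 'a' (letter)
  [5] 't' (letter)
  [6] 'o' (letter)
Units from scan: 6
Sound units = 6 units


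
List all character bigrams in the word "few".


Word: "few" (length 3)
Number of bigrams = 3 - 2 + 1 = 2
  Position 0: "fe"
  Position 1: "ew"
Bigrams = "fe", "ew"


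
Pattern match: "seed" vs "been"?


Pattern of "seed": [0, 1, 1, 2]
Pattern of "been": [0, 1, 1, 2]
Patterns match
Same pattern = Yes


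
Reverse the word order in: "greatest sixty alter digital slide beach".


Original: "greatest sixty alter digital slide beach"
Words (1..n): greatest | sixty | alter | digital | slide | beach
Reversed (n..1): beach | slide | digital | alter | sixty | greatest
Result = "beach slide digital alter sixty greatest"


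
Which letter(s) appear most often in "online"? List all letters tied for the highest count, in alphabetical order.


Word: "online"
Letter counts:
  'e': 1
  'i': 1
  'l': 1
  'n': 2
  'o': 1
Maximum count = 2
Most frequent = 'n' (2 times each)


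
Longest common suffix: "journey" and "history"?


Word 1: "journey"
Word 2: "history"
Comparing from end:
  Pos -1: 'y' == 'y'
  Pos -2: 'e' != 'r' (stop)
LCS = "y" (length 1)


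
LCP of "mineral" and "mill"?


Word 1: "mineral"
Word 2: "mill"
Comparing from start:
  Pos 0: 'm' == 'm'
  Pos 1: 'i' == 'i'
  Pos 2: 'n' != 'l' (stop)
LCP = "mi" (length 2)


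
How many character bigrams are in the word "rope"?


Word: "rope" (length 4)
Number of 2-grams = length - 2 + 1 = 4 - 2 + 1
= 3


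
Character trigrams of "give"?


Word: "give" (length 4)
Number of trigrams = 4 - 3 + 1 = 2
  Position 0: "giv"
  Position 1: "ive"
Trigrams = "giv", "ive"


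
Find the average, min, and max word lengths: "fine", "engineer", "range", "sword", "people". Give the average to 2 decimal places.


Lengths: "fine"=4, "engineer"=8, "range"=5, "sword"=5, "people"=6
Sum = 28, Count = 5
Average = 28/5 = 5.60
= avg=5.60, min=4, max=8


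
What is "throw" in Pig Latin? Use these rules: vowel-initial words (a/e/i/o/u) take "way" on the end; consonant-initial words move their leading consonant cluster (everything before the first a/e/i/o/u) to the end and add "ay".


Word: "throw"
Starts with consonant(s) → move to end, add 'ay'
Consonant cluster: "thr"
Pig Latin = "owthray"


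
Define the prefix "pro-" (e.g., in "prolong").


Prefix: pro-
As in: prolong -> pro- + long
Meaning = forward / in favor of


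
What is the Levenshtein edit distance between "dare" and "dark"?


Word 1: "dare" (length 4)
Word 2: "dark" (length 4)
One optimal edit sequence (insert/delete/substitute each cost 1):
  1. keep 'd'
  2. keep 'a'
  3. keep 'r'
  4. substitute 'e' -> 'k'  (+1)
Total edit operations: 1
Edit distance = 1


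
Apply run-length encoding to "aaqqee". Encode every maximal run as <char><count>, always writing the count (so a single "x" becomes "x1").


String: "aaqqee"
Scanning for consecutive runs:
  'a' x 2
  'q' x 2
  'e' x 2
RLE = "a2q2e2"


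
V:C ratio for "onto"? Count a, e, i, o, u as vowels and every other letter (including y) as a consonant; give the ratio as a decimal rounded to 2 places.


Word: "onto"
Vowels (a,e,i,o,u): 2
Consonants: 2
Ratio = 2/2
= 1.00


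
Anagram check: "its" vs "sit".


Word 1: "its" → sorted: ist
Word 2: "sit" → sorted: ist
Same letters? ist == ist
Anagram = Yes


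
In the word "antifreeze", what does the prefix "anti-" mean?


Prefix: anti-
Example: antifreeze (anti- + freeze)
Meaning = against


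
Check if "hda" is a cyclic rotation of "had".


Word: "had", Candidate: "hda"
Method: check if candidate is substring of word+word
"hadhad" contains "hda"? No
Is rotation = No


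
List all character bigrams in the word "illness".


Word: "illness" (length 7)
Number of bigrams = 7 - 2 + 1 = 6
  Position 0: "il"
  Position 1: "ll"
  Position 2: "ln"
  Position 3: "ne"
  Position 4: "es"
  Position 5: "ss"
Bigrams = "il", "ll", "ln", "ne", "es", "ss"


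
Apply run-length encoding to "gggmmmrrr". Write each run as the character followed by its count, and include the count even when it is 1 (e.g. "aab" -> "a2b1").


String: "gggmmmrrr"
Scanning for consecutive runs:
  'g' x 3
  'm' x 3
  'r' x 3
RLE = "g3m3r3"


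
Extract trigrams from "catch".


Word: "catch" (length 5)
Number of trigrams = 5 - 3 + 1 = 3
  Position 0: "cat"
  Position 1: "atc"
  Position 2: "tch"
Trigrams = "cat", "atc", "tch"


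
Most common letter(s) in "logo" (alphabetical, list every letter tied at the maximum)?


Word: "logo"
Letter counts:
  'g': 1
  'l': 1
  'o': 2
Maximum count = 2
Most frequent = 'o' (2 times each)


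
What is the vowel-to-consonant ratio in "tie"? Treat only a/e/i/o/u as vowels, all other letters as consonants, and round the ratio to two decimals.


Word: "tie"
Vowels (a,e,i,o,u): 2
Consonants: 1
Ratio = 2/1
= 2.00


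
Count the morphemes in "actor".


Word: "actor"
Morphemes: act / -or
Each morpheme carries meaning
= 2 morphemes


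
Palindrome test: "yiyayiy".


Word: "yiyayiy"
Reversed: "yiyayiy"
Forward == Backward? yiyayiy == yiyayiy
Palindrome = Yes


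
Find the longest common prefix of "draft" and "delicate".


Word 1: "draft"
Word 2: "delicate"
Comparing from start:
  Pos 0: 'd' == 'd'
  Pos 1: 'r' != 'e' (stop)
LCP = "d" (length 1)


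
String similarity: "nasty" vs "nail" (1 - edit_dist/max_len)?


Word 1: "nasty" (length 5)
Word 2: "nail" (length 4)
One optimal edit sequence:
  1. keep 'n'
  2. keep 'a'
  3. delete 's'  (+1)
  4. substitute 't' -> 'i'  (+1)
  5. substitute 'y' -> 'l'  (+1)
Edit distance = 3
Max length = max(5, 4) = 5
Similarity = 1 - 3/5
= 0.4000


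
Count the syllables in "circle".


Word: "circle"
Syllable breakdown: cir · cle
Counting: 2 parts
= 2 syllables


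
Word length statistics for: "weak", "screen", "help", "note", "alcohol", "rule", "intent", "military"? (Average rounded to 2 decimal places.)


Lengths: "weak"=4, "screen"=6, "help"=4, "note"=4, "alcohol"=7, "rule"=4, "intent"=6, "military"=8
Sum = 43, Count = 8
Average = 43/8 = 5.38
= avg=5.38, min=4, max=8


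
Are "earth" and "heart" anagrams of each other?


Word 1: "earth" → sorted: aehrt
Word 2: "heart" → sorted: aehrt
Same letters? aehrt == aehrt
Anagram = Yes


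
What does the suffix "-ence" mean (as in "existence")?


Suffix: -ence
Example: existence (exist + -ence)
Meaning = state of


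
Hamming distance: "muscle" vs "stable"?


Comparing character by character (same length = 6):
  Pos 0: 'm' vs 's' !=
  Pos 1: 'u' vs 't' !=
  Pos 2: 's' vs 'a' !=
  Pos 3: 'c' vs 'b' !=
  Pos 4: 'l' vs 'l' =
  Pos 5: 'e' vs 'e' =
Hamming distance = 4


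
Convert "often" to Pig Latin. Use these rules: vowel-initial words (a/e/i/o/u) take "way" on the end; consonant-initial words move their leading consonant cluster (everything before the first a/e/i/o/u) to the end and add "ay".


Word: "often"
Starts with vowel → add 'way'
Pig Latin = "oftenway"


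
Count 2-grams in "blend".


Word: "blend" (length 5)
Number of 2-grams = length - 2 + 1 = 5 - 2 + 1
= 4


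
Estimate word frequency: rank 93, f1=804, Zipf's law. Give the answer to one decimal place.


Zipf's law: f(r) = f(1) / r
f(1) = 804
f(93) = 804 / 93
= 8.6 occurrences


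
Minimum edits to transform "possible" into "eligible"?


Word 1: "possible" (length 8)
Word 2: "eligible" (length 8)
One optimal edit sequence (insert/delete/substitute each cost 1):
  1. substitute 'p' -> 'e'  (+1)
  2. substitute 'o' -> 'l'  (+1)
  3. substitute 's' -> 'i'  (+1)
  4. substitute 's' -> 'g'  (+1)
  5. keep 'i'
  6. keep 'b'
  7. keep 'l'
  8. keep 'e'
Total edit operations: 4
Edit distance = 4


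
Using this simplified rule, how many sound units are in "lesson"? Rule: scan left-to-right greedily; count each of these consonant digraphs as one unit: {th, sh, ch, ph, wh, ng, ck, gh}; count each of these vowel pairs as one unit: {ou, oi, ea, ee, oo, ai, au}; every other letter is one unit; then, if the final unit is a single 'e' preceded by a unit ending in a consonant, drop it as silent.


Word: "lesson" (6 letters)
Left-to-right scan:
  (1) 'l' (letter)
  (2) 'e' (letter)
  (3) 's' (letter)
  (4) 's' (letter)
  (5) 'o' (letter)
  (6) 'n' (letter)
Units from scan: 6
Sound units = 6 units


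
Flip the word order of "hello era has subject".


Original: "hello era has subject"
Words (1..n): hello | era | has | subject
Reversed (n..1): subject | has | era | hello
Result = "subject has era hello"


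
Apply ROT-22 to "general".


Word: "general"
Shift: 22
Each letter → (letter + shift) mod 26:
  'g' (6) + 22 = 2 → 'c'
  'e' (4) + 22 = 0 → 'a'
  'n' (13) + 22 = 9 → 'j'
  'e' (4) + 22 = 0 → 'a'
  'r' (17) + 22 = 13 → 'n'
  'a' (0) + 22 = 22 → 'w'
  'l' (11) + 22 = 7 → 'h'
Result = "cajanwh"


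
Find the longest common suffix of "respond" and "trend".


Word 1: "respond"
Word 2: "trend"
Comparing from end:
  Pos -1: 'd' == 'd'
  Pos -2: 'n' == 'n'
  Pos -3: 'o' != 'e' (stop)
LCS = "nd" (length 2)


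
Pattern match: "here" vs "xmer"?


Pattern of "here": [0, 1, 2, 1]
Pattern of "xmer": [0, 1, 2, 3]
Patterns do not match
Same pattern = No


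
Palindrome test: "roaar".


Word: "roaar"
Reversed: "raaor"
Forward == Backward? roaar != raaor
Palindrome = No


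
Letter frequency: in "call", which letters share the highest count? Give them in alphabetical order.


Word: "call"
Letter counts:
  'a': 1
  'c': 1
  'l': 2
Maximum count = 2
Most frequent = 'l' (2 times each)


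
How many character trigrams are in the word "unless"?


Word: "unless" (length 6)
Number of 3-grams = length - 3 + 1 = 6 - 3 + 1
= 4


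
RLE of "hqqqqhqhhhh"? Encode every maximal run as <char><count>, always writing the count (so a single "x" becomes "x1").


String: "hqqqqhqhhhh"
Scanning for consecutive runs:
  'h' x 1
  'q' x 4
  'h' x 1
  'q' x 1
  'h' x 4
RLE = "h1q4h1q1h4"


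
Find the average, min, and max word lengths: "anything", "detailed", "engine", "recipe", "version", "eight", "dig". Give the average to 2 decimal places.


Lengths: "anything"=8, "detailed"=8, "engine"=6, "recipe"=6, "version"=7, "eight"=5, "dig"=3
Sum = 43, Count = 7
Average = 43/7 = 6.14
= avg=6.14, min=3, max=8


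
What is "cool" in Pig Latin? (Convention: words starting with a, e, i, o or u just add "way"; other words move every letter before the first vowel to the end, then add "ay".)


Word: "cool"
Starts with consonant(s) → move to end, add 'ay'
Consonant cluster: "c"
Pig Latin = "oolcay"


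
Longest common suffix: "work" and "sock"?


Word 1: "work"
Word 2: "sock"
Comparing from end:
  Pos -1: 'k' == 'k'
  Pos -2: 'r' != 'c' (stop)
LCS = "k" (length 1)


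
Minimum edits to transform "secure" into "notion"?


Word 1: "secure" (length 6)
Word 2: "notion" (length 6)
One optimal edit sequence (insert/delete/substitute each cost 1):
  1. substitute 's' -> 'n'  (+1)
  2. substitute 'e' -> 'o'  (+1)
  3. substitute 'c' -> 't'  (+1)
  4. substitute 'u' -> 'i'  (+1)
  5. substitute 'r' -> 'o'  (+1)
  6. substitute 'e' -> 'n'  (+1)
Total edit operations: 6
Edit distance = 6


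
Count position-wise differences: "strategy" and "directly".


Comparing character by character (same length = 8):
  Pos 0: 's' vs 'd' !=
  Pos 1: 't' vs 'i' !=
  Pos 2: 'r' vs 'r' =
  Pos 3: 'a' vs 'e' !=
  Pos 4: 't' vs 'c' !=
  Pos 5: 'e' vs 't' !=
  Pos 6: 'g' vs 'l' !=
  Pos 7: 'y' vs 'y' =
Hamming distance = 6


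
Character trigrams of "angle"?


Word: "angle" (length 5)
Number of trigrams = 5 - 3 + 1 = 3
  Position 0: "ang"
  Position 1: "ngl"
  Position 2: "gle"
Trigrams = "ang", "ngl", "gle"


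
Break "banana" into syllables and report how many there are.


Word: "banana"
Syllable breakdown: ba / na / na
Counting: 3 parts
= 3 syllables


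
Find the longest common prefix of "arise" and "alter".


Word 1: "arise"
Word 2: "alter"
Comparing from start:
  Pos 0: 'a' == 'a'
  Pos 1: 'r' != 'l' (stop)
LCP = "a" (length 1)


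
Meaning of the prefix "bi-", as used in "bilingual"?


Prefix: bi-
Example: bilingual = bi- + lingual
Meaning = two


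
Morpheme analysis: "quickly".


Word: "quickly"
Morphemes: quick / -ly
Each morpheme carries meaning
= 2 morphemes


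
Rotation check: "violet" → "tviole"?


Word: "violet", Candidate: "tviole"
Method: check if candidate is substring of word+word
"violetviolet" contains "tviole"? Yes
Is rotation = Yes


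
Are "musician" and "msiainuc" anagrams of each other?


Word 1: "musician" → sorted: aciimnsu
Word 2: "msiainuc" → sorted: aciimnsu
Same letters? aciimnsu == aciimnsu
Anagram = Yes


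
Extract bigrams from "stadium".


Word: "stadium" (length 7)
Number of bigrams = 7 - 2 + 1 = 6
  Position 0: "st"
  Position 1: "ta"
  Position 2: "ad"
  Position 3: "di"
  Position 4: "iu"
  Position 5: "um"
Bigrams = "st", "ta", "ad", "di", "iu", "um"


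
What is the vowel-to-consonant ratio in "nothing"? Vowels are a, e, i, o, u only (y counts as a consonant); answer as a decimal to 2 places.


Word: "nothing"
Vowels (a,e,i,o,u): 2
Consonants: 5
Ratio = 2/5
= 0.40


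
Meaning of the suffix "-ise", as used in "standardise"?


Suffix: -ise
Example: standardise (standard + -ise)
Meaning = to make


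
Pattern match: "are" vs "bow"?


Pattern of "are": [0, 1, 2]
Pattern of "bow": [0, 1, 2]
Patterns match
Same pattern = Yes


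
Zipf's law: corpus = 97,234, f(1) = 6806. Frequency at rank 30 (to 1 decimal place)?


Zipf's law: f(r) = f(1) / r
f(1) = 6806
f(30) = 6806 / 30
= 226.9 occurrences


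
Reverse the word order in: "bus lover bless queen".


Original: "bus lover bless queen"
Words (1..n): bus | lover | bless | queen
Reversed (n..1): queen | bless | lover | bus
Result = "queen bless lover bus"


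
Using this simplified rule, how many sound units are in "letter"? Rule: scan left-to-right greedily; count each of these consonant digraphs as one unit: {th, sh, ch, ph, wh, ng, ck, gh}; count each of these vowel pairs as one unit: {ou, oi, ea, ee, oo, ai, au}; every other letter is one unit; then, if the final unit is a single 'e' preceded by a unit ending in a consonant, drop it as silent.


Word: "letter" (6 letters)
Left-to-right scan:
  [1] 'l' (letter)
  [2] 'e' (letter)
  [3] 't' (letter)
  [4] 't' (letter)
  [5] 'e' (letter)
  [6] 'r' (letter)
Units from scan: 6
Sound units = 6 units


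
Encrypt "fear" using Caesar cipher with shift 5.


Word: "fear"
Shift: 5
Each letter → (letter + shift) mod 26:
  'f' (5) + 5 = 10 → 'k'
  'e' (4) + 5 = 9 → 'j'
  'a' (0) + 5 = 5 → 'f'
  'r' (17) + 5 = 22 → 'w'
Result = "kjfw"


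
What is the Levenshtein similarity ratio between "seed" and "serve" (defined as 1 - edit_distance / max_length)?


Word 1: "seed" (length 4)
Word 2: "serve" (length 5)
One optimal edit sequence:
  1. keep 's'
  2. keep 'e'
  3. insert 'r'  (+1)
  4. substitute 'e' -> 'v'  (+1)
  5. substitute 'd' -> 'e'  (+1)
Edit distance = 3
Max length = max(4, 5) = 5
Similarity = 1 - 3/5
= 0.4000


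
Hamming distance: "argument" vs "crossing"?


Comparing character by character (same length = 8):
  Pos 0: 'a' vs 'c' !=
  Pos 1: 'r' vs 'r' =
  Pos 2: 'g' vs 'o' !=
  Pos 3: 'u' vs 's' !=
  Pos 4: 'm' vs 's' !=
  Pos 5: 'e' vs 'i' !=
  Pos 6: 'n' vs 'n' =
  Pos 7: 't' vs 'g' !=
Hamming distance = 6


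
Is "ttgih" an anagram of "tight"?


Word 1: "tight" → sorted: ghitt
Word 2: "ttgih" → sorted: ghitt
Same letters? ghitt == ghitt
Anagram = Yes


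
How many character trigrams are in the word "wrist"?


Word: "wrist" (length 5)
Number of 3-grams = length - 3 + 1 = 5 - 3 + 1
= 3


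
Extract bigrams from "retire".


Word: "retire" (length 6)
Number of bigrams = 6 - 2 + 1 = 5
  Position 0: "re"
  Position 1: "et"
  Position 2: "ti"
  Position 3: "ir"
  Position 4: "re"
Bigrams = "re", "et", "ti", "ir", "re"


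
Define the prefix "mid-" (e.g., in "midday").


Prefix: mid-
Example: midday = mid- + day
Meaning = middle


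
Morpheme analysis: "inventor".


Word: "inventor"
Morphemes: invent + -or
Each morpheme carries meaning
= 2 morphemes


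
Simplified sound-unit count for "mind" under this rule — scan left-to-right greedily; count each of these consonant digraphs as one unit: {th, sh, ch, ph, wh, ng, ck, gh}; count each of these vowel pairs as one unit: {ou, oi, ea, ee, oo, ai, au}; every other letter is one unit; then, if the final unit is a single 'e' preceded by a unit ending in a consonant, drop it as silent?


Word: "mind" (4 letters)
Left-to-right scan:
  [1] 'm' (letter)
  [2] 'i' (letter)
  [3] 'n' (letter)
  [4] 'd' (letter)
Units from scan: 4
Sound units = 4 units


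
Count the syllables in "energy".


Word: "energy"
Syllable breakdown: en · er · gy
Counting: 3 parts
= 3 syllables


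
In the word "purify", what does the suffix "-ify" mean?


Suffix: -ify
Example: purify (pure + -ify, with a spelling change)
Meaning = to make


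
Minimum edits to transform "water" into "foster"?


Word 1: "water" (length 5)
Word 2: "foster" (length 6)
One optimal edit sequence (insert/delete/substitute each cost 1):
  1. insert 'f'  (+1)
  2. substitute 'w' -> 'o'  (+1)
  3. substitute 'a' -> 's'  (+1)
  4. keep 't'
  5. keep 'e'
  6. keep 'r'
Total edit operations: 3
Edit distance = 3


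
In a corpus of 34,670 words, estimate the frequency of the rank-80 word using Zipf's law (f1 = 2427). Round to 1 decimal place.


Zipf's law: f(r) = f(1) / r
f(1) = 2427
f(80) = 2427 / 80
= 30.3 occurrences


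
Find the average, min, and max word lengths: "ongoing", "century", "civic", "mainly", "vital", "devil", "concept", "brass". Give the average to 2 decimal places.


Lengths: "ongoing"=7, "century"=7, "civic"=5, "mainly"=6, "vital"=5, "devil"=5, "concept"=7, "brass"=5
Sum = 47, Count = 8
Average = 47/8 = 5.88
= avg=5.88, min=5, max=7


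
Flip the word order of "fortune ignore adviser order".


Original: "fortune ignore adviser order"
Words (1..n): fortune | ignore | adviser | order
Reversed (n..1): order | adviser | ignore | fortune
Result = "order adviser ignore fortune"


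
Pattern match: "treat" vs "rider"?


Pattern of "treat": [0, 1, 2, 3, 0]
Pattern of "rider": [0, 1, 2, 3, 0]
Patterns match
Same pattern = Yes


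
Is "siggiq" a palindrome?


Word: "siggiq"
Reversed: "qiggis"
Forward == Backward? siggiq != qiggis
Palindrome = No


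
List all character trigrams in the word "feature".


Word: "feature" (length 7)
Number of trigrams = 7 - 3 + 1 = 5
  Position 0: "fea"
  Position 1: "eat"
  Position 2: "atu"
  Position 3: "tur"
  Position 4: "ure"
Trigrams = "fea", "eat", "atu", "tur", "ure"


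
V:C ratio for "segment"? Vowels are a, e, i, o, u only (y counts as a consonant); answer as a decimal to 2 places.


Word: "segment"
Vowels (a,e,i,o,u): 2
Consonants: 5
Ratio = 2/5
= 0.40


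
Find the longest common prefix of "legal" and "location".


Word 1: "legal"
Word 2: "location"
Comparing from start:
  Pos 0: 'l' == 'l'
  Pos 1: 'e' != 'o' (stop)
LCP = "l" (length 1)


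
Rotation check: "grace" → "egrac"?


Word: "grace", Candidate: "egrac"
Method: check if candidate is substring of word+word
"gracegrace" contains "egrac"? Yes
Is rotation = Yes


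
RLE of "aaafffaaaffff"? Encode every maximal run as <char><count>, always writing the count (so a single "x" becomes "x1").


String: "aaafffaaaffff"
Scanning for consecutive runs:
  'a' x 3
  'f' x 3
  'a' x 3
  'f' x 4
RLE = "a3f3a3f4"


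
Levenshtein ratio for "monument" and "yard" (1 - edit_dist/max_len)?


Word 1: "monument" (length 8)
Word 2: "yard" (length 4)
One optimal edit sequence:
  1. delete 'm'  (+1)
  2. delete 'o'  (+1)
  3. delete 'n'  (+1)
  4. delete 'u'  (+1)
  5. substitute 'm' -> 'y'  (+1)
  6. substitute 'e' -> 'a'  (+1)
  7. substitute 'n' -> 'r'  (+1)
  8. substitute 't' -> 'd'  (+1)
Edit distance = 8
Max length = max(8, 4) = 8
Similarity = 1 - 8/8
= 0.0000


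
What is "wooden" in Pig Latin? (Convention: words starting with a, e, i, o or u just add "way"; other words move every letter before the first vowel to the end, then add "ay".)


Word: "wooden"
Starts with consonant(s) → move to end, add 'ay'
Consonant cluster: "w"
Pig Latin = "oodenway"


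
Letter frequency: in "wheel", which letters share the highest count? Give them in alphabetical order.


Word: "wheel"
Letter counts:
  'e': 2
  'h': 1
  'l': 1
  'w': 1
Maximum count = 2
Most frequent = 'e' (2 times each)


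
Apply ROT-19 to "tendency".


Word: "tendency"
Shift: 19
Each letter → (letter + shift) mod 26:
  't' (19) + 19 = 12 → 'm'
  'e' (4) + 19 = 23 → 'x'
  'n' (13) + 19 = 6 → 'g'
  'd' (3) + 19 = 22 → 'w'
  'e' (4) + 19 = 23 → 'x'
  'n' (13) + 19 = 6 → 'g'
  'c' (2) + 19 = 21 → 'v'
  'y' (24) + 19 = 17 → 'r'
Result = "mxgwxgvr"


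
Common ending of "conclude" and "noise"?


Word 1: "conclude"
Word 2: "noise"
Comparing from end:
  Pos -1: 'e' == 'e'
  Pos -2: 'd' != 's' (stop)
LCS = "e" (length 1)


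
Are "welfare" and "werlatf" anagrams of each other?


Word 1: "welfare" → sorted: aeeflrw
Word 2: "werlatf" → sorted: aeflrtw
Same letters? aeeflrw != aeflrtw
Anagram = No


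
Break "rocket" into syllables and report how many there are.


Word: "rocket"
Syllable breakdown: rock | et
Counting: 2 parts
= 2 syllables


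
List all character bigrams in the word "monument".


Word: "monument" (length 8)
Number of bigrams = 8 - 2 + 1 = 7
  Position 0: "mo"
  Position 1: "on"
  Position 2: "nu"
  Position 3: "um"
  Position 4: "me"
  Position 5: "en"
  Position 6: "nt"
Bigrams = "mo", "on", "nu", "um", "me", "en", "nt"


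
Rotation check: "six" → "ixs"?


Word: "six", Candidate: "ixs"
Method: check if candidate is substring of word+word
"sixsix" contains "ixs"? Yes
Is rotation = Yes


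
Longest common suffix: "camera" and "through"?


Word 1: "camera"
Word 2: "through"
Comparing from end:
  Pos -1: 'a' != 'h' (stop)
LCS = "" (length 0)


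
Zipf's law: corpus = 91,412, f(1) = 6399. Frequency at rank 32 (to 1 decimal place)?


Zipf's law: f(r) = f(1) / r
f(1) = 6399
f(32) = 6399 / 32
= 200.0 occurrences


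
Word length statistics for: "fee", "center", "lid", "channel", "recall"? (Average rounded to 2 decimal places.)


Lengths: "fee"=3, "center"=6, "lid"=3, "channel"=7, "recall"=6
Sum = 25, Count = 5
Average = 25/5 = 5.00
= avg=5.00, min=3, max=7


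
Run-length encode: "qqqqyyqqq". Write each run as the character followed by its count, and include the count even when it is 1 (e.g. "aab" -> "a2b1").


String: "qqqqyyqqq"
Scanning for consecutive runs:
  'q' x 4
  'y' x 2
  'q' x 3
RLE = "q4y2q3"


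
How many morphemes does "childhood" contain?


Word: "childhood"
Morphemes: child | -hood
Each morpheme carries meaning
= 2 morphemes


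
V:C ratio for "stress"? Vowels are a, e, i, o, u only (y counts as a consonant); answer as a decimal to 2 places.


Word: "stress"
Vowels (a,e,i,o,u): 1
Consonants: 5
Ratio = 1/5
= 0.20


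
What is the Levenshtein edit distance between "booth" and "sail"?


Word 1: "booth" (length 5)
Word 2: "sail" (length 4)
One optimal edit sequence (insert/delete/substitute each cost 1):
  1. delete 'b'  (+1)
  2. substitute 'o' -> 's'  (+1)
  3. substitute 'o' -> 'a'  (+1)
  4. substitute 't' -> 'i'  (+1)
  5. substitute 'h' -> 'l'  (+1)
Total edit operations: 5
Edit distance = 5


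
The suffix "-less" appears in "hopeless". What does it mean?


Suffix: -less
As in: hopeless -> hope + -less
Meaning = without


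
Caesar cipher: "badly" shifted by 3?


Word: "badly"
Shift: 3
Each letter → (letter + shift) mod 26:
  'b' (1) + 3 = 4 → 'e'
  'a' (0) + 3 = 3 → 'd'
  'd' (3) + 3 = 6 → 'g'
  'l' (11) + 3 = 14 → 'o'
  'y' (24) + 3 = 1 → 'b'
Result = "edgob"


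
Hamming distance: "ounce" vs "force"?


Comparing character by character (same length = 5):
  Pos 0: 'o' vs 'f' !=
  Pos 1: 'u' vs 'o' !=
  Pos 2: 'n' vs 'r' !=
  Pos 3: 'c' vs 'c' =
  Pos 4: 'e' vs 'e' =
Hamming distance = 3


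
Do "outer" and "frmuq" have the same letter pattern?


Pattern of "outer": [0, 1, 2, 3, 4]
Pattern of "frmuq": [0, 1, 2, 3, 4]
Patterns match
Same pattern = Yes


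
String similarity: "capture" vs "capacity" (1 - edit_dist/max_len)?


Word 1: "capture" (length 7)
Word 2: "capacity" (length 8)
One optimal edit sequence:
  1. keep 'c'
  2. keep 'a'
  3. keep 'p'
  4. insert 'a'  (+1)
  5. substitute 't' -> 'c'  (+1)
  6. substitute 'u' -> 'i'  (+1)
  7. substitute 'r' -> 't'  (+1)
  8. substitute 'e' -> 'y'  (+1)
Edit distance = 5
Max length = max(7, 8) = 8
Similarity = 1 - 5/8
= 0.3750


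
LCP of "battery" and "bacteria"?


Word 1: "battery"
Word 2: "bacteria"
Comparing from start:
  Pos 0: 'b' == 'b'
  Pos 1: 'a' == 'a'
  Pos 2: 't' != 'c' (stop)
LCP = "ba" (length 2)


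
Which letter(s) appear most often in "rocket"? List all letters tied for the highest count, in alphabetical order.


Word: "rocket"
Letter counts:
  'c': 1
  'e': 1
  'k': 1
  'o': 1
  'r': 1
  't': 1
Maximum count = 1
Most frequent = 'c', 'e', 'k', 'o', 'r', 't' (1 time each)


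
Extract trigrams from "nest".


Word: "nest" (length 4)
Number of trigrams = 4 - 3 + 1 = 2
  Position 0: "nes"
  Position 1: "est"
Trigrams = "nes", "est"


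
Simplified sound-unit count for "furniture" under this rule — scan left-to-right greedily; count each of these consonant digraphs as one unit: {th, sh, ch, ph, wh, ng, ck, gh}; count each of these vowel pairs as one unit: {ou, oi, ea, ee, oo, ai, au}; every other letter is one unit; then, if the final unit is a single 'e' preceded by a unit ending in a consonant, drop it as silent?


Word: "furniture" (9 letters)
Left-to-right scan:
  1. 'f' (letter)
  2. 'u' (letter)
  3. 'r' (letter)
  4. 'n' (letter)
  5. 'i' (letter)
  6. 't' (letter)
  7. 'u' (letter)
  8. 'r' (letter)
  9. 'e' (letter)
Units from scan: 9
Final unit is 'e' after a consonant -> drop as silent (-1)
Sound units = 8 units
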